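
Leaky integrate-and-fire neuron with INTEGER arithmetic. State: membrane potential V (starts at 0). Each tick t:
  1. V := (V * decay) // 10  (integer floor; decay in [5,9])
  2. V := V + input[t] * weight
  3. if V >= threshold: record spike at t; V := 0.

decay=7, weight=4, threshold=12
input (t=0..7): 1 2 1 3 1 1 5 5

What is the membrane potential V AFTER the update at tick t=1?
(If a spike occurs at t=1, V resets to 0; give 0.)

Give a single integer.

Answer: 10

Derivation:
t=0: input=1 -> V=4
t=1: input=2 -> V=10
t=2: input=1 -> V=11
t=3: input=3 -> V=0 FIRE
t=4: input=1 -> V=4
t=5: input=1 -> V=6
t=6: input=5 -> V=0 FIRE
t=7: input=5 -> V=0 FIRE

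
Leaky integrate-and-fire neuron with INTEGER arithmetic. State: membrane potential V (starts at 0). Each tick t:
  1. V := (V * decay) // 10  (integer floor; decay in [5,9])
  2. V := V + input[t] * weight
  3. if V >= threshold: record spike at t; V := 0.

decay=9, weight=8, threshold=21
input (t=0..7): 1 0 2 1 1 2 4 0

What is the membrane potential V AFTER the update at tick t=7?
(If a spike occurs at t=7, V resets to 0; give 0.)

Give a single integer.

Answer: 0

Derivation:
t=0: input=1 -> V=8
t=1: input=0 -> V=7
t=2: input=2 -> V=0 FIRE
t=3: input=1 -> V=8
t=4: input=1 -> V=15
t=5: input=2 -> V=0 FIRE
t=6: input=4 -> V=0 FIRE
t=7: input=0 -> V=0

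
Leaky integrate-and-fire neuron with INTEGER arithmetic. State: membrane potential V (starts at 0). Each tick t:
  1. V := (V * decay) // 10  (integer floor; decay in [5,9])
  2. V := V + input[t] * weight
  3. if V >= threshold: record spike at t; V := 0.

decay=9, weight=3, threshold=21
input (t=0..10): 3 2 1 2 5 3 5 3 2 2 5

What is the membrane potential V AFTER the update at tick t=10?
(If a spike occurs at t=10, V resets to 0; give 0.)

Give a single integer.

Answer: 0

Derivation:
t=0: input=3 -> V=9
t=1: input=2 -> V=14
t=2: input=1 -> V=15
t=3: input=2 -> V=19
t=4: input=5 -> V=0 FIRE
t=5: input=3 -> V=9
t=6: input=5 -> V=0 FIRE
t=7: input=3 -> V=9
t=8: input=2 -> V=14
t=9: input=2 -> V=18
t=10: input=5 -> V=0 FIRE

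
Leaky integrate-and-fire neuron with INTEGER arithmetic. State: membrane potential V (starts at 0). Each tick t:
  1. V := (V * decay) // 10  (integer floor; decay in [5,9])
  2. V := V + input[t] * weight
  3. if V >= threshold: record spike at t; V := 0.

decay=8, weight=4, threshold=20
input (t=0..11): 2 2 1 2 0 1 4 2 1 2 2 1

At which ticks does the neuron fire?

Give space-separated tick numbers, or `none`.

t=0: input=2 -> V=8
t=1: input=2 -> V=14
t=2: input=1 -> V=15
t=3: input=2 -> V=0 FIRE
t=4: input=0 -> V=0
t=5: input=1 -> V=4
t=6: input=4 -> V=19
t=7: input=2 -> V=0 FIRE
t=8: input=1 -> V=4
t=9: input=2 -> V=11
t=10: input=2 -> V=16
t=11: input=1 -> V=16

Answer: 3 7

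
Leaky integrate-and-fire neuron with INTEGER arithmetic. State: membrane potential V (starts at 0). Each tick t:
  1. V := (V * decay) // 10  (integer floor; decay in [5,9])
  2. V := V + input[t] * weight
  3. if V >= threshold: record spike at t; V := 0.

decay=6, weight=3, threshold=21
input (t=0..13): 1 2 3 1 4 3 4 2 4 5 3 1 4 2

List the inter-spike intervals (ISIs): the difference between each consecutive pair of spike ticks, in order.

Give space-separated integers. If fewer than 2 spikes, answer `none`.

t=0: input=1 -> V=3
t=1: input=2 -> V=7
t=2: input=3 -> V=13
t=3: input=1 -> V=10
t=4: input=4 -> V=18
t=5: input=3 -> V=19
t=6: input=4 -> V=0 FIRE
t=7: input=2 -> V=6
t=8: input=4 -> V=15
t=9: input=5 -> V=0 FIRE
t=10: input=3 -> V=9
t=11: input=1 -> V=8
t=12: input=4 -> V=16
t=13: input=2 -> V=15

Answer: 3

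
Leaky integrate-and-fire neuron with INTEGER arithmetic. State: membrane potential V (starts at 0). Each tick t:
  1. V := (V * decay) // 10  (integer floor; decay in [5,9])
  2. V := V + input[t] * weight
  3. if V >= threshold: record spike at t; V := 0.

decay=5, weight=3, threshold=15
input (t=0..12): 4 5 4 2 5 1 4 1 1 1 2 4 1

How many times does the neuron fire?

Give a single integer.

t=0: input=4 -> V=12
t=1: input=5 -> V=0 FIRE
t=2: input=4 -> V=12
t=3: input=2 -> V=12
t=4: input=5 -> V=0 FIRE
t=5: input=1 -> V=3
t=6: input=4 -> V=13
t=7: input=1 -> V=9
t=8: input=1 -> V=7
t=9: input=1 -> V=6
t=10: input=2 -> V=9
t=11: input=4 -> V=0 FIRE
t=12: input=1 -> V=3

Answer: 3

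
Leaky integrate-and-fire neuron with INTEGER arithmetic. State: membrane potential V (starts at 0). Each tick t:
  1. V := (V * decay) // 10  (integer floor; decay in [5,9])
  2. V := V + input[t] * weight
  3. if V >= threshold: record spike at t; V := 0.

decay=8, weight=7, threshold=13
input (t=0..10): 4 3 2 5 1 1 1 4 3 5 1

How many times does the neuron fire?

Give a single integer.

t=0: input=4 -> V=0 FIRE
t=1: input=3 -> V=0 FIRE
t=2: input=2 -> V=0 FIRE
t=3: input=5 -> V=0 FIRE
t=4: input=1 -> V=7
t=5: input=1 -> V=12
t=6: input=1 -> V=0 FIRE
t=7: input=4 -> V=0 FIRE
t=8: input=3 -> V=0 FIRE
t=9: input=5 -> V=0 FIRE
t=10: input=1 -> V=7

Answer: 8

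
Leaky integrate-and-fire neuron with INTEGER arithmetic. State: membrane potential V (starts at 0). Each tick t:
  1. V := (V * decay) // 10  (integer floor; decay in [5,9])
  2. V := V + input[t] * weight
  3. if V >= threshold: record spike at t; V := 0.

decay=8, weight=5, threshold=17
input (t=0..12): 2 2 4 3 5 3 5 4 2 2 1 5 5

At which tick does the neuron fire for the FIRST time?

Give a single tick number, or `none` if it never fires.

t=0: input=2 -> V=10
t=1: input=2 -> V=0 FIRE
t=2: input=4 -> V=0 FIRE
t=3: input=3 -> V=15
t=4: input=5 -> V=0 FIRE
t=5: input=3 -> V=15
t=6: input=5 -> V=0 FIRE
t=7: input=4 -> V=0 FIRE
t=8: input=2 -> V=10
t=9: input=2 -> V=0 FIRE
t=10: input=1 -> V=5
t=11: input=5 -> V=0 FIRE
t=12: input=5 -> V=0 FIRE

Answer: 1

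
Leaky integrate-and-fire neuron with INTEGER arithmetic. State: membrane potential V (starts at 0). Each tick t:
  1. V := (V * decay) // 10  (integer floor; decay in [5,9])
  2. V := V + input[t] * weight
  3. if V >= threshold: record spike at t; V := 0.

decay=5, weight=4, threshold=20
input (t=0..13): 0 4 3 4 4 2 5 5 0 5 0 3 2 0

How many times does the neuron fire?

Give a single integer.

Answer: 5

Derivation:
t=0: input=0 -> V=0
t=1: input=4 -> V=16
t=2: input=3 -> V=0 FIRE
t=3: input=4 -> V=16
t=4: input=4 -> V=0 FIRE
t=5: input=2 -> V=8
t=6: input=5 -> V=0 FIRE
t=7: input=5 -> V=0 FIRE
t=8: input=0 -> V=0
t=9: input=5 -> V=0 FIRE
t=10: input=0 -> V=0
t=11: input=3 -> V=12
t=12: input=2 -> V=14
t=13: input=0 -> V=7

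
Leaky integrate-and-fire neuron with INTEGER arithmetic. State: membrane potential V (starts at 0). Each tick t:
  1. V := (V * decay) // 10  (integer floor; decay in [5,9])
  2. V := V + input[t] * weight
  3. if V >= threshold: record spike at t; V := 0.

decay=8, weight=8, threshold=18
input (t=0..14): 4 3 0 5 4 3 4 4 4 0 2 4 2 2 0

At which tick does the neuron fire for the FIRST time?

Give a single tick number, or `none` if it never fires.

Answer: 0

Derivation:
t=0: input=4 -> V=0 FIRE
t=1: input=3 -> V=0 FIRE
t=2: input=0 -> V=0
t=3: input=5 -> V=0 FIRE
t=4: input=4 -> V=0 FIRE
t=5: input=3 -> V=0 FIRE
t=6: input=4 -> V=0 FIRE
t=7: input=4 -> V=0 FIRE
t=8: input=4 -> V=0 FIRE
t=9: input=0 -> V=0
t=10: input=2 -> V=16
t=11: input=4 -> V=0 FIRE
t=12: input=2 -> V=16
t=13: input=2 -> V=0 FIRE
t=14: input=0 -> V=0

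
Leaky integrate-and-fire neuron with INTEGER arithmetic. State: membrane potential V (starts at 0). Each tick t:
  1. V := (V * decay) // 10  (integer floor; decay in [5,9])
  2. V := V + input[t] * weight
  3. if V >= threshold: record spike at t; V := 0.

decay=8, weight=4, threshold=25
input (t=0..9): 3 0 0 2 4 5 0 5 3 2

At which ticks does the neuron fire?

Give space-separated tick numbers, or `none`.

Answer: 4 7

Derivation:
t=0: input=3 -> V=12
t=1: input=0 -> V=9
t=2: input=0 -> V=7
t=3: input=2 -> V=13
t=4: input=4 -> V=0 FIRE
t=5: input=5 -> V=20
t=6: input=0 -> V=16
t=7: input=5 -> V=0 FIRE
t=8: input=3 -> V=12
t=9: input=2 -> V=17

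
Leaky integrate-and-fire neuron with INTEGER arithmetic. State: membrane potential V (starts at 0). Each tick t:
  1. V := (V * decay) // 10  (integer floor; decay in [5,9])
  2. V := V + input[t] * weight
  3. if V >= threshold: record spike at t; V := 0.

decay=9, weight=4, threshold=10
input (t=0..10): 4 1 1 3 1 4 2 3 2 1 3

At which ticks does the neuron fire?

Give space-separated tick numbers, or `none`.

Answer: 0 3 5 7 9 10

Derivation:
t=0: input=4 -> V=0 FIRE
t=1: input=1 -> V=4
t=2: input=1 -> V=7
t=3: input=3 -> V=0 FIRE
t=4: input=1 -> V=4
t=5: input=4 -> V=0 FIRE
t=6: input=2 -> V=8
t=7: input=3 -> V=0 FIRE
t=8: input=2 -> V=8
t=9: input=1 -> V=0 FIRE
t=10: input=3 -> V=0 FIRE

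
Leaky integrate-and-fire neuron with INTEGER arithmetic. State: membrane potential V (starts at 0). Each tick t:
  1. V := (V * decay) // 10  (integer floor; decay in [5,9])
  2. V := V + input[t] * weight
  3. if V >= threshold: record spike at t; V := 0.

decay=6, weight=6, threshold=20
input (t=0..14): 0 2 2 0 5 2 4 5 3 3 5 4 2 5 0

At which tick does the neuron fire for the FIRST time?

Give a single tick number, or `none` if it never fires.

Answer: 4

Derivation:
t=0: input=0 -> V=0
t=1: input=2 -> V=12
t=2: input=2 -> V=19
t=3: input=0 -> V=11
t=4: input=5 -> V=0 FIRE
t=5: input=2 -> V=12
t=6: input=4 -> V=0 FIRE
t=7: input=5 -> V=0 FIRE
t=8: input=3 -> V=18
t=9: input=3 -> V=0 FIRE
t=10: input=5 -> V=0 FIRE
t=11: input=4 -> V=0 FIRE
t=12: input=2 -> V=12
t=13: input=5 -> V=0 FIRE
t=14: input=0 -> V=0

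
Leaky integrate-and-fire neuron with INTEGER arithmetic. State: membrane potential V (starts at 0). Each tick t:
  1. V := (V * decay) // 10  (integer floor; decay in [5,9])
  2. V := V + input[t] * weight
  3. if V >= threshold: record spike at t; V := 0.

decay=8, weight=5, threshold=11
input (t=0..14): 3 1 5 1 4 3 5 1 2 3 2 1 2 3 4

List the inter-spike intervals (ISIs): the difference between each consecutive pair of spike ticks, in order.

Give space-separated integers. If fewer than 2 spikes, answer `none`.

Answer: 2 2 1 1 2 1 2 2 1

Derivation:
t=0: input=3 -> V=0 FIRE
t=1: input=1 -> V=5
t=2: input=5 -> V=0 FIRE
t=3: input=1 -> V=5
t=4: input=4 -> V=0 FIRE
t=5: input=3 -> V=0 FIRE
t=6: input=5 -> V=0 FIRE
t=7: input=1 -> V=5
t=8: input=2 -> V=0 FIRE
t=9: input=3 -> V=0 FIRE
t=10: input=2 -> V=10
t=11: input=1 -> V=0 FIRE
t=12: input=2 -> V=10
t=13: input=3 -> V=0 FIRE
t=14: input=4 -> V=0 FIRE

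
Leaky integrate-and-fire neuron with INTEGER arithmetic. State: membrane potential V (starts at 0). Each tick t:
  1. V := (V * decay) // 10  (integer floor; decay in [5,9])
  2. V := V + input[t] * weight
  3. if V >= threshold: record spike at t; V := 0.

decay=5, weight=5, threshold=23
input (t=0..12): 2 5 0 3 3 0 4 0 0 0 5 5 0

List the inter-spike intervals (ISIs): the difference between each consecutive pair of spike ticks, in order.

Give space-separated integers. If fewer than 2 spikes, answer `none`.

Answer: 5 4 1

Derivation:
t=0: input=2 -> V=10
t=1: input=5 -> V=0 FIRE
t=2: input=0 -> V=0
t=3: input=3 -> V=15
t=4: input=3 -> V=22
t=5: input=0 -> V=11
t=6: input=4 -> V=0 FIRE
t=7: input=0 -> V=0
t=8: input=0 -> V=0
t=9: input=0 -> V=0
t=10: input=5 -> V=0 FIRE
t=11: input=5 -> V=0 FIRE
t=12: input=0 -> V=0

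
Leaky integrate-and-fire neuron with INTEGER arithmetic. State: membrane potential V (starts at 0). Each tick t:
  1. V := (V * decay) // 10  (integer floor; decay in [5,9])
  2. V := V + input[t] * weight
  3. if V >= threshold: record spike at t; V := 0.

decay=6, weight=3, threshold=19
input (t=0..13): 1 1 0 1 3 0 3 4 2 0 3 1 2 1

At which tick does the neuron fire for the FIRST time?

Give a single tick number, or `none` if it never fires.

Answer: 7

Derivation:
t=0: input=1 -> V=3
t=1: input=1 -> V=4
t=2: input=0 -> V=2
t=3: input=1 -> V=4
t=4: input=3 -> V=11
t=5: input=0 -> V=6
t=6: input=3 -> V=12
t=7: input=4 -> V=0 FIRE
t=8: input=2 -> V=6
t=9: input=0 -> V=3
t=10: input=3 -> V=10
t=11: input=1 -> V=9
t=12: input=2 -> V=11
t=13: input=1 -> V=9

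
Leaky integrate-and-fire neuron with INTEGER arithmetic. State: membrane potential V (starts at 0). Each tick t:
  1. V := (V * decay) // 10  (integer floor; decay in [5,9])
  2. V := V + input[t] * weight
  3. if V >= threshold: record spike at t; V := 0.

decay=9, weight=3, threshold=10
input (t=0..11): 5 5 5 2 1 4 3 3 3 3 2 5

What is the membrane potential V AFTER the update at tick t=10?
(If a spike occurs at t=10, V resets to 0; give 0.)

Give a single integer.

t=0: input=5 -> V=0 FIRE
t=1: input=5 -> V=0 FIRE
t=2: input=5 -> V=0 FIRE
t=3: input=2 -> V=6
t=4: input=1 -> V=8
t=5: input=4 -> V=0 FIRE
t=6: input=3 -> V=9
t=7: input=3 -> V=0 FIRE
t=8: input=3 -> V=9
t=9: input=3 -> V=0 FIRE
t=10: input=2 -> V=6
t=11: input=5 -> V=0 FIRE

Answer: 6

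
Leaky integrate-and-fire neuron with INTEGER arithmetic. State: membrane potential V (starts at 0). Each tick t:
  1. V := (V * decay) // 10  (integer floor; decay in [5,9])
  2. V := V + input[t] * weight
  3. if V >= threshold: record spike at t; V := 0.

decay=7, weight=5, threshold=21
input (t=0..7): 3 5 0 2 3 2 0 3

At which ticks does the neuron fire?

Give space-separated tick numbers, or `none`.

t=0: input=3 -> V=15
t=1: input=5 -> V=0 FIRE
t=2: input=0 -> V=0
t=3: input=2 -> V=10
t=4: input=3 -> V=0 FIRE
t=5: input=2 -> V=10
t=6: input=0 -> V=7
t=7: input=3 -> V=19

Answer: 1 4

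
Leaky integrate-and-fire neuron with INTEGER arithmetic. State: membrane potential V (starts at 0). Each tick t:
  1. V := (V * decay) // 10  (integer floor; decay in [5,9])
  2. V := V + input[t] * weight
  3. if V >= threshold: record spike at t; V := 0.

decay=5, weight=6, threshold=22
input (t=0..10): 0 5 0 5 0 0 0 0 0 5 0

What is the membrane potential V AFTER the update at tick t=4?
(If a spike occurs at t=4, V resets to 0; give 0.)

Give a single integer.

t=0: input=0 -> V=0
t=1: input=5 -> V=0 FIRE
t=2: input=0 -> V=0
t=3: input=5 -> V=0 FIRE
t=4: input=0 -> V=0
t=5: input=0 -> V=0
t=6: input=0 -> V=0
t=7: input=0 -> V=0
t=8: input=0 -> V=0
t=9: input=5 -> V=0 FIRE
t=10: input=0 -> V=0

Answer: 0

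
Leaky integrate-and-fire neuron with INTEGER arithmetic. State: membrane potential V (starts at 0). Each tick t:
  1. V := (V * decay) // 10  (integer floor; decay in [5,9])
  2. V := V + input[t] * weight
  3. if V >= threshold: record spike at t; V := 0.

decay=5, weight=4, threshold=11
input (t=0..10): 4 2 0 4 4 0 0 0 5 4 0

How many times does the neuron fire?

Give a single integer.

Answer: 5

Derivation:
t=0: input=4 -> V=0 FIRE
t=1: input=2 -> V=8
t=2: input=0 -> V=4
t=3: input=4 -> V=0 FIRE
t=4: input=4 -> V=0 FIRE
t=5: input=0 -> V=0
t=6: input=0 -> V=0
t=7: input=0 -> V=0
t=8: input=5 -> V=0 FIRE
t=9: input=4 -> V=0 FIRE
t=10: input=0 -> V=0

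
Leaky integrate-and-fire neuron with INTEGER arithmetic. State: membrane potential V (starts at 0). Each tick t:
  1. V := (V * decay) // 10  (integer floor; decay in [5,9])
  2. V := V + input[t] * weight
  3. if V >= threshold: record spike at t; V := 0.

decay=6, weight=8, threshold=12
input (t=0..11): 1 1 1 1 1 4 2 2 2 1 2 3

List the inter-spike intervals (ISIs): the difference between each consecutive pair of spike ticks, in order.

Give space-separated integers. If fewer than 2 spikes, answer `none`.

t=0: input=1 -> V=8
t=1: input=1 -> V=0 FIRE
t=2: input=1 -> V=8
t=3: input=1 -> V=0 FIRE
t=4: input=1 -> V=8
t=5: input=4 -> V=0 FIRE
t=6: input=2 -> V=0 FIRE
t=7: input=2 -> V=0 FIRE
t=8: input=2 -> V=0 FIRE
t=9: input=1 -> V=8
t=10: input=2 -> V=0 FIRE
t=11: input=3 -> V=0 FIRE

Answer: 2 2 1 1 1 2 1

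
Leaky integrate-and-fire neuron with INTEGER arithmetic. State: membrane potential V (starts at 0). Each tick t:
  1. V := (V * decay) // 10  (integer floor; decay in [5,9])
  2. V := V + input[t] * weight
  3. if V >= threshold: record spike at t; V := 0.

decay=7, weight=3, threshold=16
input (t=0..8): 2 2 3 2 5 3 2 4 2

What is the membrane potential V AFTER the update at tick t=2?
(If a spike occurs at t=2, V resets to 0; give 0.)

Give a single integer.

Answer: 0

Derivation:
t=0: input=2 -> V=6
t=1: input=2 -> V=10
t=2: input=3 -> V=0 FIRE
t=3: input=2 -> V=6
t=4: input=5 -> V=0 FIRE
t=5: input=3 -> V=9
t=6: input=2 -> V=12
t=7: input=4 -> V=0 FIRE
t=8: input=2 -> V=6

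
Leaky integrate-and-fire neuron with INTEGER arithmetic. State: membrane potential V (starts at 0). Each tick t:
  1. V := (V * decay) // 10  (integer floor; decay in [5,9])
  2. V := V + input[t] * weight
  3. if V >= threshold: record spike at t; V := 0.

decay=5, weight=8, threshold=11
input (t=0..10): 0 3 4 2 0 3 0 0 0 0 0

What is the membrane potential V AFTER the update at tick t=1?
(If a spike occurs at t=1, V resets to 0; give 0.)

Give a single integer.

Answer: 0

Derivation:
t=0: input=0 -> V=0
t=1: input=3 -> V=0 FIRE
t=2: input=4 -> V=0 FIRE
t=3: input=2 -> V=0 FIRE
t=4: input=0 -> V=0
t=5: input=3 -> V=0 FIRE
t=6: input=0 -> V=0
t=7: input=0 -> V=0
t=8: input=0 -> V=0
t=9: input=0 -> V=0
t=10: input=0 -> V=0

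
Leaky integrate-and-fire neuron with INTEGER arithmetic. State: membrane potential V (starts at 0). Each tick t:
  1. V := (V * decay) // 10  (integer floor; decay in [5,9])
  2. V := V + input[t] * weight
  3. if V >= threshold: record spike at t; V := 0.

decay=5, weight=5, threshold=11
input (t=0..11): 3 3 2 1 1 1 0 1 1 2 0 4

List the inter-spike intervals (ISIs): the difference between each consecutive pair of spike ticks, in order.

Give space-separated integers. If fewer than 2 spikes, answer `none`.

t=0: input=3 -> V=0 FIRE
t=1: input=3 -> V=0 FIRE
t=2: input=2 -> V=10
t=3: input=1 -> V=10
t=4: input=1 -> V=10
t=5: input=1 -> V=10
t=6: input=0 -> V=5
t=7: input=1 -> V=7
t=8: input=1 -> V=8
t=9: input=2 -> V=0 FIRE
t=10: input=0 -> V=0
t=11: input=4 -> V=0 FIRE

Answer: 1 8 2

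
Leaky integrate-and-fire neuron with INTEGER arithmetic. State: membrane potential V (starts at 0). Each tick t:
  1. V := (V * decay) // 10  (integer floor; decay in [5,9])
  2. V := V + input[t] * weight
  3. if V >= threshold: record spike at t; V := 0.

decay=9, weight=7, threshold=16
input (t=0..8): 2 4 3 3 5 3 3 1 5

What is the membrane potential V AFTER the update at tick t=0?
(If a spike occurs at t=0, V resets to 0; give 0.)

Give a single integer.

t=0: input=2 -> V=14
t=1: input=4 -> V=0 FIRE
t=2: input=3 -> V=0 FIRE
t=3: input=3 -> V=0 FIRE
t=4: input=5 -> V=0 FIRE
t=5: input=3 -> V=0 FIRE
t=6: input=3 -> V=0 FIRE
t=7: input=1 -> V=7
t=8: input=5 -> V=0 FIRE

Answer: 14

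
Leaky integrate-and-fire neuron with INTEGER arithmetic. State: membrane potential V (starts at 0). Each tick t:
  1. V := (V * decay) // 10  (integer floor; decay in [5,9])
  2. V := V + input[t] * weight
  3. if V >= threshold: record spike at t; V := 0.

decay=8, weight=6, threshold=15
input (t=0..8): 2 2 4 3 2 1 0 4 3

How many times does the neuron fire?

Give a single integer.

Answer: 6

Derivation:
t=0: input=2 -> V=12
t=1: input=2 -> V=0 FIRE
t=2: input=4 -> V=0 FIRE
t=3: input=3 -> V=0 FIRE
t=4: input=2 -> V=12
t=5: input=1 -> V=0 FIRE
t=6: input=0 -> V=0
t=7: input=4 -> V=0 FIRE
t=8: input=3 -> V=0 FIRE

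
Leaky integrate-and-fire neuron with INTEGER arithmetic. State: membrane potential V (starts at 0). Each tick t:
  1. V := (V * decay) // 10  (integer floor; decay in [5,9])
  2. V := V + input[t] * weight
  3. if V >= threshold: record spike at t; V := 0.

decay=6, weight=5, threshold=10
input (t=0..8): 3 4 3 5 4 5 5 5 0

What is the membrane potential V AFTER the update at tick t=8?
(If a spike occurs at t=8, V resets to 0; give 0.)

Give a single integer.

t=0: input=3 -> V=0 FIRE
t=1: input=4 -> V=0 FIRE
t=2: input=3 -> V=0 FIRE
t=3: input=5 -> V=0 FIRE
t=4: input=4 -> V=0 FIRE
t=5: input=5 -> V=0 FIRE
t=6: input=5 -> V=0 FIRE
t=7: input=5 -> V=0 FIRE
t=8: input=0 -> V=0

Answer: 0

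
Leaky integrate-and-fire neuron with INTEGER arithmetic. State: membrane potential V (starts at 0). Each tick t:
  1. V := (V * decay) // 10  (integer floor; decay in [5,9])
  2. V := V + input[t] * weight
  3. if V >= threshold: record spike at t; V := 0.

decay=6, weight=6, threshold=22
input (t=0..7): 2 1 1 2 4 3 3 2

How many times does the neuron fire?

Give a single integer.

Answer: 2

Derivation:
t=0: input=2 -> V=12
t=1: input=1 -> V=13
t=2: input=1 -> V=13
t=3: input=2 -> V=19
t=4: input=4 -> V=0 FIRE
t=5: input=3 -> V=18
t=6: input=3 -> V=0 FIRE
t=7: input=2 -> V=12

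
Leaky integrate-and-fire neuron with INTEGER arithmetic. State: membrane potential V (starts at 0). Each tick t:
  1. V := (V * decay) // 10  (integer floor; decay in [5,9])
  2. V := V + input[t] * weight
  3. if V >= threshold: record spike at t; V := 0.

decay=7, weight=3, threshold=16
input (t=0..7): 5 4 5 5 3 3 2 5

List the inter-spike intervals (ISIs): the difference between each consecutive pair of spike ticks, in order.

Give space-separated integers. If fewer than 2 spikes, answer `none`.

t=0: input=5 -> V=15
t=1: input=4 -> V=0 FIRE
t=2: input=5 -> V=15
t=3: input=5 -> V=0 FIRE
t=4: input=3 -> V=9
t=5: input=3 -> V=15
t=6: input=2 -> V=0 FIRE
t=7: input=5 -> V=15

Answer: 2 3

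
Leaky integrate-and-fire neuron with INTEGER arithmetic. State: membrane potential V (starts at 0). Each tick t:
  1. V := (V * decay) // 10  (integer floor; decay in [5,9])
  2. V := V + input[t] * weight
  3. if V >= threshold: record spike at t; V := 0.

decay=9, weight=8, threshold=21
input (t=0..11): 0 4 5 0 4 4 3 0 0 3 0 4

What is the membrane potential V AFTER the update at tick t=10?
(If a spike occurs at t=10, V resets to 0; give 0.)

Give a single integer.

Answer: 0

Derivation:
t=0: input=0 -> V=0
t=1: input=4 -> V=0 FIRE
t=2: input=5 -> V=0 FIRE
t=3: input=0 -> V=0
t=4: input=4 -> V=0 FIRE
t=5: input=4 -> V=0 FIRE
t=6: input=3 -> V=0 FIRE
t=7: input=0 -> V=0
t=8: input=0 -> V=0
t=9: input=3 -> V=0 FIRE
t=10: input=0 -> V=0
t=11: input=4 -> V=0 FIRE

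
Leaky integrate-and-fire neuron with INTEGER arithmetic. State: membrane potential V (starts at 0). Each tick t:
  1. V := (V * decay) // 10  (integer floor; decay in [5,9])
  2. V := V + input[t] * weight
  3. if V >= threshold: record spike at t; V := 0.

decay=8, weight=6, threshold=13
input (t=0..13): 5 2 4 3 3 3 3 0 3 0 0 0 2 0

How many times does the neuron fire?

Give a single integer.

Answer: 7

Derivation:
t=0: input=5 -> V=0 FIRE
t=1: input=2 -> V=12
t=2: input=4 -> V=0 FIRE
t=3: input=3 -> V=0 FIRE
t=4: input=3 -> V=0 FIRE
t=5: input=3 -> V=0 FIRE
t=6: input=3 -> V=0 FIRE
t=7: input=0 -> V=0
t=8: input=3 -> V=0 FIRE
t=9: input=0 -> V=0
t=10: input=0 -> V=0
t=11: input=0 -> V=0
t=12: input=2 -> V=12
t=13: input=0 -> V=9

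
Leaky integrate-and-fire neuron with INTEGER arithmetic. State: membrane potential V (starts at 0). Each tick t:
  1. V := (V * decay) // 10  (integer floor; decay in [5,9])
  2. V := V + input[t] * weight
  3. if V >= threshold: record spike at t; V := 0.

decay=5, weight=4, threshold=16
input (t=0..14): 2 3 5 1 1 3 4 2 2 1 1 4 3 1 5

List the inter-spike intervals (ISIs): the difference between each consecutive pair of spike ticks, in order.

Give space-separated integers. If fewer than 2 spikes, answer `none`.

Answer: 1 4 5 3

Derivation:
t=0: input=2 -> V=8
t=1: input=3 -> V=0 FIRE
t=2: input=5 -> V=0 FIRE
t=3: input=1 -> V=4
t=4: input=1 -> V=6
t=5: input=3 -> V=15
t=6: input=4 -> V=0 FIRE
t=7: input=2 -> V=8
t=8: input=2 -> V=12
t=9: input=1 -> V=10
t=10: input=1 -> V=9
t=11: input=4 -> V=0 FIRE
t=12: input=3 -> V=12
t=13: input=1 -> V=10
t=14: input=5 -> V=0 FIRE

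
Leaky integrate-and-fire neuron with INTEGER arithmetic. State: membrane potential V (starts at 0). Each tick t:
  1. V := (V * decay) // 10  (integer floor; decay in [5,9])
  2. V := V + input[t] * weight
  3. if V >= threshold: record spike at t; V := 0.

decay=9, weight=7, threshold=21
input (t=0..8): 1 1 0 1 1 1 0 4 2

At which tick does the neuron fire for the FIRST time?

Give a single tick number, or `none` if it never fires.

t=0: input=1 -> V=7
t=1: input=1 -> V=13
t=2: input=0 -> V=11
t=3: input=1 -> V=16
t=4: input=1 -> V=0 FIRE
t=5: input=1 -> V=7
t=6: input=0 -> V=6
t=7: input=4 -> V=0 FIRE
t=8: input=2 -> V=14

Answer: 4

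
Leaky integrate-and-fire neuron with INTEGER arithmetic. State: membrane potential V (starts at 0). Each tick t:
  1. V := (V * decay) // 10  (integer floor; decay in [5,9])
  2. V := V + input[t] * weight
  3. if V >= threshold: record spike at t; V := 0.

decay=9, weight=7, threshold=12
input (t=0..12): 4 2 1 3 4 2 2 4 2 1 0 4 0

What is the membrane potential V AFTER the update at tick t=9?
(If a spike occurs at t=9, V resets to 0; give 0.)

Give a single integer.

t=0: input=4 -> V=0 FIRE
t=1: input=2 -> V=0 FIRE
t=2: input=1 -> V=7
t=3: input=3 -> V=0 FIRE
t=4: input=4 -> V=0 FIRE
t=5: input=2 -> V=0 FIRE
t=6: input=2 -> V=0 FIRE
t=7: input=4 -> V=0 FIRE
t=8: input=2 -> V=0 FIRE
t=9: input=1 -> V=7
t=10: input=0 -> V=6
t=11: input=4 -> V=0 FIRE
t=12: input=0 -> V=0

Answer: 7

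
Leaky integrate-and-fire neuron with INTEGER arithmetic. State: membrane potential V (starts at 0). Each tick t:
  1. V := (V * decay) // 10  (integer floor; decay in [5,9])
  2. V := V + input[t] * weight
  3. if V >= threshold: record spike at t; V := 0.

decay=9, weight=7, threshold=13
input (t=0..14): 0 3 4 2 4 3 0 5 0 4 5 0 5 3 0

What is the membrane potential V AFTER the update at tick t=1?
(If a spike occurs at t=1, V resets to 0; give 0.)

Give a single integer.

t=0: input=0 -> V=0
t=1: input=3 -> V=0 FIRE
t=2: input=4 -> V=0 FIRE
t=3: input=2 -> V=0 FIRE
t=4: input=4 -> V=0 FIRE
t=5: input=3 -> V=0 FIRE
t=6: input=0 -> V=0
t=7: input=5 -> V=0 FIRE
t=8: input=0 -> V=0
t=9: input=4 -> V=0 FIRE
t=10: input=5 -> V=0 FIRE
t=11: input=0 -> V=0
t=12: input=5 -> V=0 FIRE
t=13: input=3 -> V=0 FIRE
t=14: input=0 -> V=0

Answer: 0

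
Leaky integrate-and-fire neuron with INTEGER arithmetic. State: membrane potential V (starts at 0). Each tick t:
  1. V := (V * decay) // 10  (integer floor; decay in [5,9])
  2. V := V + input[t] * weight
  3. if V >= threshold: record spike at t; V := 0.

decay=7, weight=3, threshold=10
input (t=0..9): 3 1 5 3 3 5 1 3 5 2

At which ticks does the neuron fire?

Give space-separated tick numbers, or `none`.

Answer: 2 4 5 7 8

Derivation:
t=0: input=3 -> V=9
t=1: input=1 -> V=9
t=2: input=5 -> V=0 FIRE
t=3: input=3 -> V=9
t=4: input=3 -> V=0 FIRE
t=5: input=5 -> V=0 FIRE
t=6: input=1 -> V=3
t=7: input=3 -> V=0 FIRE
t=8: input=5 -> V=0 FIRE
t=9: input=2 -> V=6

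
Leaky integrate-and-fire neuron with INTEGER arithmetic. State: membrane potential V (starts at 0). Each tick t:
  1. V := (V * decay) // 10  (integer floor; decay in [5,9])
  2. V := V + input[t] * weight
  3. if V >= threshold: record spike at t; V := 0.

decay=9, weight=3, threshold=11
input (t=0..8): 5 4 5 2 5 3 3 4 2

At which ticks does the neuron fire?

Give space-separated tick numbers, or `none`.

t=0: input=5 -> V=0 FIRE
t=1: input=4 -> V=0 FIRE
t=2: input=5 -> V=0 FIRE
t=3: input=2 -> V=6
t=4: input=5 -> V=0 FIRE
t=5: input=3 -> V=9
t=6: input=3 -> V=0 FIRE
t=7: input=4 -> V=0 FIRE
t=8: input=2 -> V=6

Answer: 0 1 2 4 6 7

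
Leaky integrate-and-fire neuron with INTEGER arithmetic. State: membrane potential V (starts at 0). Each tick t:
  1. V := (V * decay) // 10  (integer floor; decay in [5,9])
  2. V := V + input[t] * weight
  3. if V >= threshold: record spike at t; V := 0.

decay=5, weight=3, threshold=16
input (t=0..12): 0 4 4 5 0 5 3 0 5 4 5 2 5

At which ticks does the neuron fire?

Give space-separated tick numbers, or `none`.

Answer: 2 5 8 10 12

Derivation:
t=0: input=0 -> V=0
t=1: input=4 -> V=12
t=2: input=4 -> V=0 FIRE
t=3: input=5 -> V=15
t=4: input=0 -> V=7
t=5: input=5 -> V=0 FIRE
t=6: input=3 -> V=9
t=7: input=0 -> V=4
t=8: input=5 -> V=0 FIRE
t=9: input=4 -> V=12
t=10: input=5 -> V=0 FIRE
t=11: input=2 -> V=6
t=12: input=5 -> V=0 FIRE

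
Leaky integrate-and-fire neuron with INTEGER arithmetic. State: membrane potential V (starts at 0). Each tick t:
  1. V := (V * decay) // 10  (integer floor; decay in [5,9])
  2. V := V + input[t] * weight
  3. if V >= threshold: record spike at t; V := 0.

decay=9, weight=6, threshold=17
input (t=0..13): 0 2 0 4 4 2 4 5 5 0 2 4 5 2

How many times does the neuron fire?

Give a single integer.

t=0: input=0 -> V=0
t=1: input=2 -> V=12
t=2: input=0 -> V=10
t=3: input=4 -> V=0 FIRE
t=4: input=4 -> V=0 FIRE
t=5: input=2 -> V=12
t=6: input=4 -> V=0 FIRE
t=7: input=5 -> V=0 FIRE
t=8: input=5 -> V=0 FIRE
t=9: input=0 -> V=0
t=10: input=2 -> V=12
t=11: input=4 -> V=0 FIRE
t=12: input=5 -> V=0 FIRE
t=13: input=2 -> V=12

Answer: 7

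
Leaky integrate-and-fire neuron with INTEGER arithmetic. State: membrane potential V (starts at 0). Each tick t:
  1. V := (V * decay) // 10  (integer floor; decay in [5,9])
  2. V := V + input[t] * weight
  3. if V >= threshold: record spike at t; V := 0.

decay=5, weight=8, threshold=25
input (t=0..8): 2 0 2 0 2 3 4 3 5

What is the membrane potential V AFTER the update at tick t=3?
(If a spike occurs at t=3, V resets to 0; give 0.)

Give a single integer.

Answer: 10

Derivation:
t=0: input=2 -> V=16
t=1: input=0 -> V=8
t=2: input=2 -> V=20
t=3: input=0 -> V=10
t=4: input=2 -> V=21
t=5: input=3 -> V=0 FIRE
t=6: input=4 -> V=0 FIRE
t=7: input=3 -> V=24
t=8: input=5 -> V=0 FIRE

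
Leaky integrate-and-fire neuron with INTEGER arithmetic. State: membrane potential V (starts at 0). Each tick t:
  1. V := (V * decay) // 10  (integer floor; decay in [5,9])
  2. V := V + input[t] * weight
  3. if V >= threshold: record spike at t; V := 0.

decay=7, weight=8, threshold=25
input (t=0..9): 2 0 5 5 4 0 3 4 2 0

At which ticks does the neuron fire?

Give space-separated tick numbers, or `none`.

t=0: input=2 -> V=16
t=1: input=0 -> V=11
t=2: input=5 -> V=0 FIRE
t=3: input=5 -> V=0 FIRE
t=4: input=4 -> V=0 FIRE
t=5: input=0 -> V=0
t=6: input=3 -> V=24
t=7: input=4 -> V=0 FIRE
t=8: input=2 -> V=16
t=9: input=0 -> V=11

Answer: 2 3 4 7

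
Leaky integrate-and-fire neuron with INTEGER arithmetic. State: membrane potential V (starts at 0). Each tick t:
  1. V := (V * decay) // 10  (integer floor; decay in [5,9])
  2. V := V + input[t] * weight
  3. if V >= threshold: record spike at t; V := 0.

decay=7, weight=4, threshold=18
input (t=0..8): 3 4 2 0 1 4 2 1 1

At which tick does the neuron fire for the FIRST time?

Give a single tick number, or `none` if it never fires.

Answer: 1

Derivation:
t=0: input=3 -> V=12
t=1: input=4 -> V=0 FIRE
t=2: input=2 -> V=8
t=3: input=0 -> V=5
t=4: input=1 -> V=7
t=5: input=4 -> V=0 FIRE
t=6: input=2 -> V=8
t=7: input=1 -> V=9
t=8: input=1 -> V=10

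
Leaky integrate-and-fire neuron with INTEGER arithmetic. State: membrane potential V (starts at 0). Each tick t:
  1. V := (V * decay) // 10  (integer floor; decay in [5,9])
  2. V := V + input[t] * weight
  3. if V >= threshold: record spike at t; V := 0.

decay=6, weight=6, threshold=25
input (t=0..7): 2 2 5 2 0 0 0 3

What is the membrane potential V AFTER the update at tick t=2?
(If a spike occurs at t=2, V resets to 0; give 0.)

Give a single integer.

Answer: 0

Derivation:
t=0: input=2 -> V=12
t=1: input=2 -> V=19
t=2: input=5 -> V=0 FIRE
t=3: input=2 -> V=12
t=4: input=0 -> V=7
t=5: input=0 -> V=4
t=6: input=0 -> V=2
t=7: input=3 -> V=19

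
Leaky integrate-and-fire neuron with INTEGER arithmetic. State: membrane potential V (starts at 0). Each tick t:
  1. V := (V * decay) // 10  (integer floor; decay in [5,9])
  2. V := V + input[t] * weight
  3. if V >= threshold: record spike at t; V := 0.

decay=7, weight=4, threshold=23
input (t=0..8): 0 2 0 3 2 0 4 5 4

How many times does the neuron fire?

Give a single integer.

Answer: 2

Derivation:
t=0: input=0 -> V=0
t=1: input=2 -> V=8
t=2: input=0 -> V=5
t=3: input=3 -> V=15
t=4: input=2 -> V=18
t=5: input=0 -> V=12
t=6: input=4 -> V=0 FIRE
t=7: input=5 -> V=20
t=8: input=4 -> V=0 FIRE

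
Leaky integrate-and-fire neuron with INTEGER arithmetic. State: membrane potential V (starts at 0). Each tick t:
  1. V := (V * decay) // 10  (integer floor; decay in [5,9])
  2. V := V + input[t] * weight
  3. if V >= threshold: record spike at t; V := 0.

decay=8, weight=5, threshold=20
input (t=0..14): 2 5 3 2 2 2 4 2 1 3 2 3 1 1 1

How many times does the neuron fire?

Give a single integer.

Answer: 5

Derivation:
t=0: input=2 -> V=10
t=1: input=5 -> V=0 FIRE
t=2: input=3 -> V=15
t=3: input=2 -> V=0 FIRE
t=4: input=2 -> V=10
t=5: input=2 -> V=18
t=6: input=4 -> V=0 FIRE
t=7: input=2 -> V=10
t=8: input=1 -> V=13
t=9: input=3 -> V=0 FIRE
t=10: input=2 -> V=10
t=11: input=3 -> V=0 FIRE
t=12: input=1 -> V=5
t=13: input=1 -> V=9
t=14: input=1 -> V=12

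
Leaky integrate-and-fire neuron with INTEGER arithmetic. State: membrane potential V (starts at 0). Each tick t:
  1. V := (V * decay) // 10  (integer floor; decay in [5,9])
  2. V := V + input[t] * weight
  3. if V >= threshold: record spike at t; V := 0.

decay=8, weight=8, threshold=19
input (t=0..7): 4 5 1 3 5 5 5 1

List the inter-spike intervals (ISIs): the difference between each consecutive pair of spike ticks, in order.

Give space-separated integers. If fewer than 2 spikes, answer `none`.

t=0: input=4 -> V=0 FIRE
t=1: input=5 -> V=0 FIRE
t=2: input=1 -> V=8
t=3: input=3 -> V=0 FIRE
t=4: input=5 -> V=0 FIRE
t=5: input=5 -> V=0 FIRE
t=6: input=5 -> V=0 FIRE
t=7: input=1 -> V=8

Answer: 1 2 1 1 1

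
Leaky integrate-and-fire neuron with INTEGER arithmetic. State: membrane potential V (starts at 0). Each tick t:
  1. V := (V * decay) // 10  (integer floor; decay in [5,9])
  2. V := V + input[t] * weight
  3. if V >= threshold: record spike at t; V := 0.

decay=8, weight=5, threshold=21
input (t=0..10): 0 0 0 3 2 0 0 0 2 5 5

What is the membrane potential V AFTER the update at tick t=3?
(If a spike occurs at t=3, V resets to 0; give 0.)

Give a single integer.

t=0: input=0 -> V=0
t=1: input=0 -> V=0
t=2: input=0 -> V=0
t=3: input=3 -> V=15
t=4: input=2 -> V=0 FIRE
t=5: input=0 -> V=0
t=6: input=0 -> V=0
t=7: input=0 -> V=0
t=8: input=2 -> V=10
t=9: input=5 -> V=0 FIRE
t=10: input=5 -> V=0 FIRE

Answer: 15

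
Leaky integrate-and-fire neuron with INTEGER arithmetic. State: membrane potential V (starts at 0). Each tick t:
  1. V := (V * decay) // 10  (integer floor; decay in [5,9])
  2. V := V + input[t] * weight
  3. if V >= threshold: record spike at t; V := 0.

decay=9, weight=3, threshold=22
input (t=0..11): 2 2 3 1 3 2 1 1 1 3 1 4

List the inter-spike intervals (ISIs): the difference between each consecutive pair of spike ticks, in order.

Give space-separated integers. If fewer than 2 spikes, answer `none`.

Answer: 7

Derivation:
t=0: input=2 -> V=6
t=1: input=2 -> V=11
t=2: input=3 -> V=18
t=3: input=1 -> V=19
t=4: input=3 -> V=0 FIRE
t=5: input=2 -> V=6
t=6: input=1 -> V=8
t=7: input=1 -> V=10
t=8: input=1 -> V=12
t=9: input=3 -> V=19
t=10: input=1 -> V=20
t=11: input=4 -> V=0 FIRE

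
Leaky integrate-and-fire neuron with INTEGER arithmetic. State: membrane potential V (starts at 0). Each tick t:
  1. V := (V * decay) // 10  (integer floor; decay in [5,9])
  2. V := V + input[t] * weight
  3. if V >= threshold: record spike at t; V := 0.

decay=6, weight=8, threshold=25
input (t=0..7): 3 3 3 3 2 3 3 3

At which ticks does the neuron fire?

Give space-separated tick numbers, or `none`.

Answer: 1 3 5 7

Derivation:
t=0: input=3 -> V=24
t=1: input=3 -> V=0 FIRE
t=2: input=3 -> V=24
t=3: input=3 -> V=0 FIRE
t=4: input=2 -> V=16
t=5: input=3 -> V=0 FIRE
t=6: input=3 -> V=24
t=7: input=3 -> V=0 FIRE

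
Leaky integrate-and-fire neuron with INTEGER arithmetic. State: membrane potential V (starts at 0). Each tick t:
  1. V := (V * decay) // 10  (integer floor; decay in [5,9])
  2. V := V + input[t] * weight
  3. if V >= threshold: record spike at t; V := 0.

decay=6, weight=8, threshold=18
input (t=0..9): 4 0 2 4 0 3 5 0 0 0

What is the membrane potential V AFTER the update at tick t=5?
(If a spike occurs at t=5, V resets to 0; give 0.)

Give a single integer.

Answer: 0

Derivation:
t=0: input=4 -> V=0 FIRE
t=1: input=0 -> V=0
t=2: input=2 -> V=16
t=3: input=4 -> V=0 FIRE
t=4: input=0 -> V=0
t=5: input=3 -> V=0 FIRE
t=6: input=5 -> V=0 FIRE
t=7: input=0 -> V=0
t=8: input=0 -> V=0
t=9: input=0 -> V=0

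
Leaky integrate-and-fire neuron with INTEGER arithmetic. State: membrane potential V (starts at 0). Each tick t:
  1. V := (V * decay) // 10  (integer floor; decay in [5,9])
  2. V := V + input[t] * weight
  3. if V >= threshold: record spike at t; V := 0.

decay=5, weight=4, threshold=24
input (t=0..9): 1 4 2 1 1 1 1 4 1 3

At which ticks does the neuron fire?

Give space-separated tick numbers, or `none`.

t=0: input=1 -> V=4
t=1: input=4 -> V=18
t=2: input=2 -> V=17
t=3: input=1 -> V=12
t=4: input=1 -> V=10
t=5: input=1 -> V=9
t=6: input=1 -> V=8
t=7: input=4 -> V=20
t=8: input=1 -> V=14
t=9: input=3 -> V=19

Answer: none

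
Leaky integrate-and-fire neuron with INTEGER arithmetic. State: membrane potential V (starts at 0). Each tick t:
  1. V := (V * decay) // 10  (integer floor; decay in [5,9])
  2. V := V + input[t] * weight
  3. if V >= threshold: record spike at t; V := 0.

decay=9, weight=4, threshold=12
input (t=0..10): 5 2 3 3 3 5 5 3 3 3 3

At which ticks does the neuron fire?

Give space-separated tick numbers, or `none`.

Answer: 0 2 3 4 5 6 7 8 9 10

Derivation:
t=0: input=5 -> V=0 FIRE
t=1: input=2 -> V=8
t=2: input=3 -> V=0 FIRE
t=3: input=3 -> V=0 FIRE
t=4: input=3 -> V=0 FIRE
t=5: input=5 -> V=0 FIRE
t=6: input=5 -> V=0 FIRE
t=7: input=3 -> V=0 FIRE
t=8: input=3 -> V=0 FIRE
t=9: input=3 -> V=0 FIRE
t=10: input=3 -> V=0 FIRE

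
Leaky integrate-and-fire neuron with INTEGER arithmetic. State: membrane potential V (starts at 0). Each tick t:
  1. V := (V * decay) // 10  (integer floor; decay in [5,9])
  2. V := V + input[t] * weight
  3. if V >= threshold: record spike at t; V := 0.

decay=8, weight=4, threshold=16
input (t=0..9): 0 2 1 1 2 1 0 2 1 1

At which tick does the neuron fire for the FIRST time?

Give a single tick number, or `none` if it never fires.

t=0: input=0 -> V=0
t=1: input=2 -> V=8
t=2: input=1 -> V=10
t=3: input=1 -> V=12
t=4: input=2 -> V=0 FIRE
t=5: input=1 -> V=4
t=6: input=0 -> V=3
t=7: input=2 -> V=10
t=8: input=1 -> V=12
t=9: input=1 -> V=13

Answer: 4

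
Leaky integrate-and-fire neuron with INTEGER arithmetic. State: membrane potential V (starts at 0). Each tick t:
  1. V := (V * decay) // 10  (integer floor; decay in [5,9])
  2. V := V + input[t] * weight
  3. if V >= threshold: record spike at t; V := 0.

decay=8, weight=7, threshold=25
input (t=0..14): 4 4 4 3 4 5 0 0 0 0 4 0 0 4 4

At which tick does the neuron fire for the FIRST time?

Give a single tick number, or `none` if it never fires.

Answer: 0

Derivation:
t=0: input=4 -> V=0 FIRE
t=1: input=4 -> V=0 FIRE
t=2: input=4 -> V=0 FIRE
t=3: input=3 -> V=21
t=4: input=4 -> V=0 FIRE
t=5: input=5 -> V=0 FIRE
t=6: input=0 -> V=0
t=7: input=0 -> V=0
t=8: input=0 -> V=0
t=9: input=0 -> V=0
t=10: input=4 -> V=0 FIRE
t=11: input=0 -> V=0
t=12: input=0 -> V=0
t=13: input=4 -> V=0 FIRE
t=14: input=4 -> V=0 FIRE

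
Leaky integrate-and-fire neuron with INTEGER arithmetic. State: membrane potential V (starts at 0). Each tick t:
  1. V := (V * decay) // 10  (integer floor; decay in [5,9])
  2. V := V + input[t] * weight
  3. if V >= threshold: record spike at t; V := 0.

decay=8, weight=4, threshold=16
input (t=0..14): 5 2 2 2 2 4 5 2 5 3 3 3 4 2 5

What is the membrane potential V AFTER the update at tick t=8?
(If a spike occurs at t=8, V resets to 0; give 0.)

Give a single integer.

Answer: 0

Derivation:
t=0: input=5 -> V=0 FIRE
t=1: input=2 -> V=8
t=2: input=2 -> V=14
t=3: input=2 -> V=0 FIRE
t=4: input=2 -> V=8
t=5: input=4 -> V=0 FIRE
t=6: input=5 -> V=0 FIRE
t=7: input=2 -> V=8
t=8: input=5 -> V=0 FIRE
t=9: input=3 -> V=12
t=10: input=3 -> V=0 FIRE
t=11: input=3 -> V=12
t=12: input=4 -> V=0 FIRE
t=13: input=2 -> V=8
t=14: input=5 -> V=0 FIRE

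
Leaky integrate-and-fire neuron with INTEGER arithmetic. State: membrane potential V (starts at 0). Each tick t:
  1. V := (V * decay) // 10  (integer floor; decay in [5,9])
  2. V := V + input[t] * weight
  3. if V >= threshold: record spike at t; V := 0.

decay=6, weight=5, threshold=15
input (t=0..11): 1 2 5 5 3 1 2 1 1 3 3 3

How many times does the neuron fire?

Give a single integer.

Answer: 6

Derivation:
t=0: input=1 -> V=5
t=1: input=2 -> V=13
t=2: input=5 -> V=0 FIRE
t=3: input=5 -> V=0 FIRE
t=4: input=3 -> V=0 FIRE
t=5: input=1 -> V=5
t=6: input=2 -> V=13
t=7: input=1 -> V=12
t=8: input=1 -> V=12
t=9: input=3 -> V=0 FIRE
t=10: input=3 -> V=0 FIRE
t=11: input=3 -> V=0 FIRE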